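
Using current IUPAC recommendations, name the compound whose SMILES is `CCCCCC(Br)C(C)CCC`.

The parent chain contains 10 carbons (decane).
The numbering direction is chosen so that the substituent locant set {4,5} is lower than {6,7} at the first point of difference.
With this numbering: a bromo group at C-5; a methyl group at C-4.
Substituent prefixes are cited in alphabetical order (multiplying prefixes like di-/tri- are ignored for ordering).
The name is 5-bromo-4-methyldecane.

5-bromo-4-methyldecane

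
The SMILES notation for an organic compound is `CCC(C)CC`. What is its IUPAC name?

3-methylpentane

The longest carbon chain is 5 atoms: the parent is pentane.
Both numbering directions give the same locant set; either may be used.
This places a methyl group at C-3.
Putting it together: 3-methylpentane.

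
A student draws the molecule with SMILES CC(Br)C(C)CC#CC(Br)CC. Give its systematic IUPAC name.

3,8-dibromo-7-methylnon-4-yne

Counting along the main chain through the multiple bond gives 9 carbons: the parent is nonane.
A C≡C triple bond in the chain gives the infix -yne-.
Number the chain so that numbering from this end puts the triple bond at C-4 rather than C-5.
That gives the triple bond between C-4 and C-5; bromo groups at C-3 and C-8; a methyl group at C-7.
Prefixes are listed alphabetically: bromo, methyl.
Assembling the pieces gives 3,8-dibromo-7-methylnon-4-yne.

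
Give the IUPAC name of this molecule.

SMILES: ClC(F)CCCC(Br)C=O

Counting along the main chain through the –CHO group gives 6 carbons: the parent is hexane.
The principal characteristic group is an aldehyde (terminal –CHO), named with the suffix -al.
Choose the numbering such that the aldehyde carbon is C-1 by definition.
This places a bromo group at C-2; a chloro group at C-6; a fluoro group at C-6.
Substituent prefixes are cited in alphabetical order (multiplying prefixes like di-/tri- are ignored for ordering).
Assembling the pieces gives 2-bromo-6-chloro-6-fluorohexanal.

2-bromo-6-chloro-6-fluorohexanal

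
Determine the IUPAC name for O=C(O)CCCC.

pentanoic acid

The longest chain bearing the –COOH group is 5 carbons long (pentane).
The principal characteristic group is a carboxylic acid (terminal –COOH), named with the suffix -oic acid.
Number the chain so that the carboxylic acid carbon is C-1 by definition.
The name is pentanoic acid.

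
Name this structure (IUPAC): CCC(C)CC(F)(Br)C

The longest continuous carbon chain has 6 atoms, so the parent hydride is hexane.
Choose the numbering such that the substituent locant set {2,2,4} is lower than {3,5,5} at the first point of difference.
That gives a bromo group at C-2; a fluoro group at C-2; a methyl group at C-4.
Prefixes are listed alphabetically: bromo, fluoro, methyl.
The name is 2-bromo-2-fluoro-4-methylhexane.

2-bromo-2-fluoro-4-methylhexane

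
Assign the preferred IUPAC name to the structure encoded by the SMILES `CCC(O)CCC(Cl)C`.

Counting along the main chain through the –OH group gives 7 carbons: the parent is heptane.
The highest-priority functional group is an alcohol (–OH), so the name ends in -ol.
Choose the numbering such that numbering from this end puts the hydroxyl group at C-3 rather than C-5.
That gives the hydroxyl at C-3; a chloro group at C-6.
The name is 6-chloroheptan-3-ol.

6-chloroheptan-3-ol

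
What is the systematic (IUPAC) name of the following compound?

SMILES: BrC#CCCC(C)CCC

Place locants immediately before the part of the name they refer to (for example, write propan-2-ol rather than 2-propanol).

The longest carbon chain that includes the multiple bond has 8 carbons, so the parent hydride is octane.
The chain contains a C≡C triple bond, so the unsaturation ending is -yne.
Number the chain so that numbering from this end puts the triple bond at C-1 rather than C-7.
This places the triple bond between C-1 and C-2; a bromo group at C-1; a methyl group at C-5.
Substituent prefixes are cited in alphabetical order (multiplying prefixes like di-/tri- are ignored for ordering).
Assembling the pieces gives 1-bromo-5-methyloct-1-yne.

1-bromo-5-methyloct-1-yne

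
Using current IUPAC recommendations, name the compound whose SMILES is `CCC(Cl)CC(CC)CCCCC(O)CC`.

The longest carbon chain that includes the –OH group has 12 carbons, so the parent hydride is dodecane.
The principal characteristic group is an alcohol (–OH), named with the suffix -ol.
Number the chain so that numbering from this end puts the hydroxyl group at C-3 rather than C-10.
That gives the hydroxyl at C-3; a chloro group at C-10; an ethyl group at C-8.
The substituents are ordered alphabetically, ignoring any di-/tri- multipliers.
Assembling the pieces gives 10-chloro-8-ethyldodecan-3-ol.

10-chloro-8-ethyldodecan-3-ol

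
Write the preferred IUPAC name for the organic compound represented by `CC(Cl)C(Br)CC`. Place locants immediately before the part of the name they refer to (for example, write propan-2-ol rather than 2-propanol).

The longest continuous carbon chain has 5 atoms, so the parent hydride is pentane.
Number the chain so that the substituent locant set {2,3} is lower than {3,4} at the first point of difference.
This places a bromo group at C-3; a chloro group at C-2.
Prefixes are listed alphabetically: bromo, chloro.
Putting it together: 3-bromo-2-chloropentane.

3-bromo-2-chloropentane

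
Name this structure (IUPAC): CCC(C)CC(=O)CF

The longest carbon chain that includes the carbonyl has 6 carbons, so the parent hydride is hexane.
A ketone (C=O on an internal carbon) is the principal characteristic group, giving the suffix -one.
Choose the numbering such that numbering from this end puts the carbonyl group at C-2 rather than C-5.
This places the carbonyl at C-2; a fluoro group at C-1; a methyl group at C-4.
Substituent prefixes are cited in alphabetical order (multiplying prefixes like di-/tri- are ignored for ordering).
Assembling the pieces gives 1-fluoro-4-methylhexan-2-one.

1-fluoro-4-methylhexan-2-one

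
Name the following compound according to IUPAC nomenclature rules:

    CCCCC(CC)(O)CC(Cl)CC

3-chloro-5-ethylnonan-5-ol

The longest carbon chain that includes the –OH group has 9 carbons, so the parent hydride is nonane.
An alcohol (–OH) is the principal characteristic group, giving the suffix -ol.
Choose the numbering such that the substituent locant set {3,5} is lower than {5,7} at the first point of difference.
This places the hydroxyl at C-5; a chloro group at C-3; an ethyl group at C-5.
The substituents are ordered alphabetically, ignoring any di-/tri- multipliers.
Assembling the pieces gives 3-chloro-5-ethylnonan-5-ol.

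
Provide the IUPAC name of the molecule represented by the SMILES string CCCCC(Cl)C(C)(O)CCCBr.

1-bromo-5-chloro-4-methylnonan-4-ol

Counting along the main chain through the –OH group gives 9 carbons: the parent is nonane.
The highest-priority functional group is an alcohol (–OH), so the name ends in -ol.
Choose the numbering such that numbering from this end puts the hydroxyl group at C-4 rather than C-6.
This places the hydroxyl at C-4; a bromo group at C-1; a chloro group at C-5; a methyl group at C-4.
Substituent prefixes are cited in alphabetical order (multiplying prefixes like di-/tri- are ignored for ordering).
The name is 1-bromo-5-chloro-4-methylnonan-4-ol.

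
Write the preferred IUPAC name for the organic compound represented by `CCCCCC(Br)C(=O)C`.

3-bromooctan-2-one

The longest carbon chain that includes the carbonyl has 8 carbons, so the parent hydride is octane.
A ketone (C=O on an internal carbon) is the principal characteristic group, giving the suffix -one.
The numbering direction is chosen so that numbering from this end puts the carbonyl group at C-2 rather than C-7.
With this numbering: the carbonyl at C-2; a bromo group at C-3.
Assembling the pieces gives 3-bromooctan-2-one.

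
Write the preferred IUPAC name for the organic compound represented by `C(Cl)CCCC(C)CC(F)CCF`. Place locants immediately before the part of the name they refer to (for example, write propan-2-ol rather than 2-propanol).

9-chloro-1,3-difluoro-5-methylnonane

The longest continuous carbon chain has 9 atoms, so the parent hydride is nonane.
Choose the numbering such that the substituent locant set {1,3,5,9} is lower than {1,5,7,9} at the first point of difference.
That gives a chloro group at C-9; fluoro groups at C-1 and C-3; a methyl group at C-5.
The substituents are ordered alphabetically, ignoring any di-/tri- multipliers.
The name is 9-chloro-1,3-difluoro-5-methylnonane.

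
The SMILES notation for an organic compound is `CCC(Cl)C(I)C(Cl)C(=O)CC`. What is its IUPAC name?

The longest carbon chain that includes the carbonyl has 8 carbons, so the parent hydride is octane.
The principal characteristic group is a ketone (C=O on an internal carbon), named with the suffix -one.
Choose the numbering such that numbering from this end puts the carbonyl group at C-3 rather than C-6.
That gives the carbonyl at C-3; chloro groups at C-4 and C-6; an iodo group at C-5.
Prefixes are listed alphabetically: chloro, iodo.
Putting it together: 4,6-dichloro-5-iodooctan-3-one.

4,6-dichloro-5-iodooctan-3-one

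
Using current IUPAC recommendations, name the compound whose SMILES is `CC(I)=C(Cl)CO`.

Counting along the main chain through the –OH group and the multiple bond gives 4 carbons: the parent is butane.
The highest-priority functional group is an alcohol (–OH), so the name ends in -ol.
A C=C double bond in the chain gives the infix -ene-.
Number the chain so that numbering from this end puts the hydroxyl group at C-1 rather than C-4.
With this numbering: the hydroxyl at C-1; the double bond between C-2 and C-3; a chloro group at C-2; an iodo group at C-3.
Substituent prefixes are cited in alphabetical order (multiplying prefixes like di-/tri- are ignored for ordering).
The name is 2-chloro-3-iodobut-2-en-1-ol.

2-chloro-3-iodobut-2-en-1-ol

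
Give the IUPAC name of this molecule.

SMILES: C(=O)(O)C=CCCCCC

Counting along the main chain through the –COOH group and the multiple bond gives 8 carbons: the parent is octane.
A carboxylic acid (terminal –COOH) is the principal characteristic group, giving the suffix -oic acid.
There is one C=C double bond, indicated by the ending -ene.
The numbering direction is chosen so that the carboxylic acid carbon is C-1 by definition.
With this numbering: the double bond between C-2 and C-3.
The name is oct-2-enoic acid.

oct-2-enoic acid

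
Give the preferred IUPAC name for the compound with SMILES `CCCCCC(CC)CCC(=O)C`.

Counting along the main chain through the carbonyl gives 10 carbons: the parent is decane.
The principal characteristic group is a ketone (C=O on an internal carbon), named with the suffix -one.
Choose the numbering such that numbering from this end puts the carbonyl group at C-2 rather than C-9.
With this numbering: the carbonyl at C-2; an ethyl group at C-5.
Putting it together: 5-ethyldecan-2-one.

5-ethyldecan-2-one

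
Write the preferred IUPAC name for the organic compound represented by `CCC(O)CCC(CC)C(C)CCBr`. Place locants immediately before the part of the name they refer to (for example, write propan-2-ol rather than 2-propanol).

9-bromo-6-ethyl-7-methylnonan-3-ol

The longest carbon chain that includes the –OH group has 9 carbons, so the parent hydride is nonane.
The principal characteristic group is an alcohol (–OH), named with the suffix -ol.
Choose the numbering such that numbering from this end puts the hydroxyl group at C-3 rather than C-7.
That gives the hydroxyl at C-3; a bromo group at C-9; an ethyl group at C-6; a methyl group at C-7.
Substituent prefixes are cited in alphabetical order (multiplying prefixes like di-/tri- are ignored for ordering).
Assembling the pieces gives 9-bromo-6-ethyl-7-methylnonan-3-ol.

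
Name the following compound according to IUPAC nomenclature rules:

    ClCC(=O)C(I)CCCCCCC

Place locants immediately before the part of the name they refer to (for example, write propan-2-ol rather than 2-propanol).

The longest chain bearing the carbonyl is 10 carbons long (decane).
The highest-priority functional group is a ketone (C=O on an internal carbon), so the name ends in -one.
The numbering direction is chosen so that numbering from this end puts the carbonyl group at C-2 rather than C-9.
With this numbering: the carbonyl at C-2; a chloro group at C-1; an iodo group at C-3.
Prefixes are listed alphabetically: chloro, iodo.
The name is 1-chloro-3-iododecan-2-one.

1-chloro-3-iododecan-2-one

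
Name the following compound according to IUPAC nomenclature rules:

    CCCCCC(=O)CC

Counting along the main chain through the carbonyl gives 8 carbons: the parent is octane.
The principal characteristic group is a ketone (C=O on an internal carbon), named with the suffix -one.
The numbering direction is chosen so that numbering from this end puts the carbonyl group at C-3 rather than C-6.
With this numbering: the carbonyl at C-3.
Putting it together: octan-3-one.

octan-3-one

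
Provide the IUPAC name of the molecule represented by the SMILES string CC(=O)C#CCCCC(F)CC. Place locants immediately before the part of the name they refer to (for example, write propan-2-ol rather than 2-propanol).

The longest carbon chain that includes the carbonyl and the multiple bond has 10 carbons, so the parent hydride is decane.
A ketone (C=O on an internal carbon) is the principal characteristic group, giving the suffix -one.
There is one C≡C triple bond, indicated by the ending -yne.
Number the chain so that numbering from this end puts the carbonyl group at C-2 rather than C-9.
This places the carbonyl at C-2; the triple bond between C-3 and C-4; a fluoro group at C-8.
The name is 8-fluorodec-3-yn-2-one.

8-fluorodec-3-yn-2-one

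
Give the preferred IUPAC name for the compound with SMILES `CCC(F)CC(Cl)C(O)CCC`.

5-chloro-7-fluorononan-4-ol

The longest carbon chain that includes the –OH group has 9 carbons, so the parent hydride is nonane.
The principal characteristic group is an alcohol (–OH), named with the suffix -ol.
The numbering direction is chosen so that numbering from this end puts the hydroxyl group at C-4 rather than C-6.
This places the hydroxyl at C-4; a chloro group at C-5; a fluoro group at C-7.
Substituent prefixes are cited in alphabetical order (multiplying prefixes like di-/tri- are ignored for ordering).
The name is 5-chloro-7-fluorononan-4-ol.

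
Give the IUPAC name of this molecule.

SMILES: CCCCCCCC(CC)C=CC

Counting along the main chain through the multiple bond gives 11 carbons: the parent is undecane.
A C=C double bond in the chain gives the infix -ene-.
The numbering direction is chosen so that numbering from this end puts the double bond at C-2 rather than C-9.
This places the double bond between C-2 and C-3; an ethyl group at C-4.
Assembling the pieces gives 4-ethylundec-2-ene.

4-ethylundec-2-ene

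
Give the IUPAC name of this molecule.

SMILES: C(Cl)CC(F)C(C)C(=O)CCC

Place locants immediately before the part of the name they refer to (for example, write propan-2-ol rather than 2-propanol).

8-chloro-6-fluoro-5-methyloctan-4-one

Counting along the main chain through the carbonyl gives 8 carbons: the parent is octane.
A ketone (C=O on an internal carbon) is the principal characteristic group, giving the suffix -one.
Number the chain so that numbering from this end puts the carbonyl group at C-4 rather than C-5.
That gives the carbonyl at C-4; a chloro group at C-8; a fluoro group at C-6; a methyl group at C-5.
The substituents are ordered alphabetically, ignoring any di-/tri- multipliers.
Putting it together: 8-chloro-6-fluoro-5-methyloctan-4-one.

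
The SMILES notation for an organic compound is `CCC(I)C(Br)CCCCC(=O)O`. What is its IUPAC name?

Counting along the main chain through the –COOH group gives 9 carbons: the parent is nonane.
A carboxylic acid (terminal –COOH) is the principal characteristic group, giving the suffix -oic acid.
The numbering direction is chosen so that the carboxylic acid carbon is C-1 by definition.
This places a bromo group at C-6; an iodo group at C-7.
Substituent prefixes are cited in alphabetical order (multiplying prefixes like di-/tri- are ignored for ordering).
Assembling the pieces gives 6-bromo-7-iodononanoic acid.

6-bromo-7-iodononanoic acid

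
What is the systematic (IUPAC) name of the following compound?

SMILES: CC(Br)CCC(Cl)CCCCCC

2-bromo-5-chloroundecane

The parent chain contains 11 carbons (undecane).
The numbering direction is chosen so that the substituent locant set {2,5} is lower than {7,10} at the first point of difference.
With this numbering: a bromo group at C-2; a chloro group at C-5.
The substituents are ordered alphabetically, ignoring any di-/tri- multipliers.
Putting it together: 2-bromo-5-chloroundecane.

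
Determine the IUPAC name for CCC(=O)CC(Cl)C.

The longest carbon chain that includes the carbonyl has 6 carbons, so the parent hydride is hexane.
The highest-priority functional group is a ketone (C=O on an internal carbon), so the name ends in -one.
Number the chain so that numbering from this end puts the carbonyl group at C-3 rather than C-4.
With this numbering: the carbonyl at C-3; a chloro group at C-5.
Putting it together: 5-chlorohexan-3-one.

5-chlorohexan-3-one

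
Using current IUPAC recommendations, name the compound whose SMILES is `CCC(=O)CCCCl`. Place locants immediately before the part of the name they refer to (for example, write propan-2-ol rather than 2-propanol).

6-chlorohexan-3-one

The longest chain bearing the carbonyl is 6 carbons long (hexane).
The highest-priority functional group is a ketone (C=O on an internal carbon), so the name ends in -one.
The numbering direction is chosen so that numbering from this end puts the carbonyl group at C-3 rather than C-4.
With this numbering: the carbonyl at C-3; a chloro group at C-6.
Putting it together: 6-chlorohexan-3-one.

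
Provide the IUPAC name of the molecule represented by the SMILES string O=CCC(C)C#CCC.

3-methylhept-4-ynal

Counting along the main chain through the –CHO group and the multiple bond gives 7 carbons: the parent is heptane.
An aldehyde (terminal –CHO) is the principal characteristic group, giving the suffix -al.
The chain contains a C≡C triple bond, so the unsaturation ending is -yne.
Choose the numbering such that the aldehyde carbon is C-1 by definition.
That gives the triple bond between C-4 and C-5; a methyl group at C-3.
The name is 3-methylhept-4-ynal.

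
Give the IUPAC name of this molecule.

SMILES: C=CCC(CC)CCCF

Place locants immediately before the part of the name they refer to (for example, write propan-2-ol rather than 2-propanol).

Counting along the main chain through the multiple bond gives 7 carbons: the parent is heptane.
There is one C=C double bond, indicated by the ending -ene.
Number the chain so that numbering from this end puts the double bond at C-1 rather than C-6.
That gives the double bond between C-1 and C-2; an ethyl group at C-4; a fluoro group at C-7.
Substituent prefixes are cited in alphabetical order (multiplying prefixes like di-/tri- are ignored for ordering).
The name is 4-ethyl-7-fluorohept-1-ene.

4-ethyl-7-fluorohept-1-ene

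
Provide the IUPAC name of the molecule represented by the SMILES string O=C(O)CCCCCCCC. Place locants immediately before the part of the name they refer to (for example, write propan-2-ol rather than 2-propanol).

nonanoic acid

The longest chain bearing the –COOH group is 9 carbons long (nonane).
The principal characteristic group is a carboxylic acid (terminal –COOH), named with the suffix -oic acid.
Choose the numbering such that the carboxylic acid carbon is C-1 by definition.
Putting it together: nonanoic acid.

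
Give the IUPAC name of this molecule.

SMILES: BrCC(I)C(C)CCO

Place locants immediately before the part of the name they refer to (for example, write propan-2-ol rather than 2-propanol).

The longest carbon chain that includes the –OH group has 5 carbons, so the parent hydride is pentane.
The highest-priority functional group is an alcohol (–OH), so the name ends in -ol.
Number the chain so that numbering from this end puts the hydroxyl group at C-1 rather than C-5.
That gives the hydroxyl at C-1; a bromo group at C-5; an iodo group at C-4; a methyl group at C-3.
The substituents are ordered alphabetically, ignoring any di-/tri- multipliers.
Putting it together: 5-bromo-4-iodo-3-methylpentan-1-ol.

5-bromo-4-iodo-3-methylpentan-1-ol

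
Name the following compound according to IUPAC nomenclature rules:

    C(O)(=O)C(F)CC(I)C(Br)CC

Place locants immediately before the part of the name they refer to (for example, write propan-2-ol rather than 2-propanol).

5-bromo-2-fluoro-4-iodoheptanoic acid

The longest carbon chain that includes the –COOH group has 7 carbons, so the parent hydride is heptane.
The principal characteristic group is a carboxylic acid (terminal –COOH), named with the suffix -oic acid.
Number the chain so that the carboxylic acid carbon is C-1 by definition.
That gives a bromo group at C-5; a fluoro group at C-2; an iodo group at C-4.
Prefixes are listed alphabetically: bromo, fluoro, iodo.
Assembling the pieces gives 5-bromo-2-fluoro-4-iodoheptanoic acid.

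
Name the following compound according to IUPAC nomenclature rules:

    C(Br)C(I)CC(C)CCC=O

The longest carbon chain that includes the –CHO group has 7 carbons, so the parent hydride is heptane.
An aldehyde (terminal –CHO) is the principal characteristic group, giving the suffix -al.
The numbering direction is chosen so that the aldehyde carbon is C-1 by definition.
This places a bromo group at C-7; an iodo group at C-6; a methyl group at C-4.
Substituent prefixes are cited in alphabetical order (multiplying prefixes like di-/tri- are ignored for ordering).
The name is 7-bromo-6-iodo-4-methylheptanal.

7-bromo-6-iodo-4-methylheptanal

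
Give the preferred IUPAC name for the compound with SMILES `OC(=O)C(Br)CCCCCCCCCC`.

2-bromododecanoic acid

The longest chain bearing the –COOH group is 12 carbons long (dodecane).
A carboxylic acid (terminal –COOH) is the principal characteristic group, giving the suffix -oic acid.
The numbering direction is chosen so that the carboxylic acid carbon is C-1 by definition.
With this numbering: a bromo group at C-2.
Assembling the pieces gives 2-bromododecanoic acid.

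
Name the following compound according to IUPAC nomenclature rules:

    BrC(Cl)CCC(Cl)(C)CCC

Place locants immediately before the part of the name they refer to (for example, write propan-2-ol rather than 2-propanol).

The longest continuous carbon chain has 7 atoms, so the parent hydride is heptane.
Choose the numbering such that the substituent locant set {1,1,4,4} is lower than {4,4,7,7} at the first point of difference.
This places a bromo group at C-1; chloro groups at C-1 and C-4; a methyl group at C-4.
Substituent prefixes are cited in alphabetical order (multiplying prefixes like di-/tri- are ignored for ordering).
The name is 1-bromo-1,4-dichloro-4-methylheptane.

1-bromo-1,4-dichloro-4-methylheptane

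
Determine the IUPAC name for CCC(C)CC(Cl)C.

2-chloro-4-methylhexane

The longest carbon chain is 6 atoms: the parent is hexane.
The numbering direction is chosen so that the substituent locant set {2,4} is lower than {3,5} at the first point of difference.
That gives a chloro group at C-2; a methyl group at C-4.
The substituents are ordered alphabetically, ignoring any di-/tri- multipliers.
Assembling the pieces gives 2-chloro-4-methylhexane.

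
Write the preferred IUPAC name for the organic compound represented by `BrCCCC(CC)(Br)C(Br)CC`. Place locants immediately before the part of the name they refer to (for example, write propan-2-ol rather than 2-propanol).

The longest continuous carbon chain has 7 atoms, so the parent hydride is heptane.
Choose the numbering such that the substituent locant set {1,4,4,5} is lower than {3,4,4,7} at the first point of difference.
That gives bromo groups at C-1 and C-4 and C-5; an ethyl group at C-4.
Prefixes are listed alphabetically: bromo, ethyl.
The name is 1,4,5-tribromo-4-ethylheptane.

1,4,5-tribromo-4-ethylheptane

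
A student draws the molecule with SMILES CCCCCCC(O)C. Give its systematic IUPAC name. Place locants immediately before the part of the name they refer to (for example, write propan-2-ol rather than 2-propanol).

octan-2-ol

Counting along the main chain through the –OH group gives 8 carbons: the parent is octane.
An alcohol (–OH) is the principal characteristic group, giving the suffix -ol.
The numbering direction is chosen so that numbering from this end puts the hydroxyl group at C-2 rather than C-7.
This places the hydroxyl at C-2.
Putting it together: octan-2-ol.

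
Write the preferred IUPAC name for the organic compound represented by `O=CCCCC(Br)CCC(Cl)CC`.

The longest carbon chain that includes the –CHO group has 10 carbons, so the parent hydride is decane.
The principal characteristic group is an aldehyde (terminal –CHO), named with the suffix -al.
The numbering direction is chosen so that the aldehyde carbon is C-1 by definition.
This places a bromo group at C-5; a chloro group at C-8.
Substituent prefixes are cited in alphabetical order (multiplying prefixes like di-/tri- are ignored for ordering).
Assembling the pieces gives 5-bromo-8-chlorodecanal.

5-bromo-8-chlorodecanal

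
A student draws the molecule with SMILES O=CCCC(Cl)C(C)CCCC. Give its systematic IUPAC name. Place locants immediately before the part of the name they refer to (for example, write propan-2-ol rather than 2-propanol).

The longest chain bearing the –CHO group is 9 carbons long (nonane).
An aldehyde (terminal –CHO) is the principal characteristic group, giving the suffix -al.
The numbering direction is chosen so that the aldehyde carbon is C-1 by definition.
This places a chloro group at C-4; a methyl group at C-5.
Prefixes are listed alphabetically: chloro, methyl.
Assembling the pieces gives 4-chloro-5-methylnonanal.

4-chloro-5-methylnonanal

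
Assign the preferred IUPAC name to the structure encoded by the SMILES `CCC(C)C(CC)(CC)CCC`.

The longest continuous carbon chain has 7 atoms, so the parent hydride is heptane.
Choose the numbering such that the substituent locant set {3,4,4} is lower than {4,4,5} at the first point of difference.
That gives two ethyl groups at C-4; a methyl group at C-3.
The substituents are ordered alphabetically, ignoring any di-/tri- multipliers.
Assembling the pieces gives 4,4-diethyl-3-methylheptane.

4,4-diethyl-3-methylheptane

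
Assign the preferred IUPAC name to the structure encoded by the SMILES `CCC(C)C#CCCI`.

The longest carbon chain that includes the multiple bond has 7 carbons, so the parent hydride is heptane.
The chain contains a C≡C triple bond, so the unsaturation ending is -yne.
Choose the numbering such that numbering from this end puts the triple bond at C-3 rather than C-4.
With this numbering: the triple bond between C-3 and C-4; an iodo group at C-1; a methyl group at C-5.
Substituent prefixes are cited in alphabetical order (multiplying prefixes like di-/tri- are ignored for ordering).
Putting it together: 1-iodo-5-methylhept-3-yne.

1-iodo-5-methylhept-3-yne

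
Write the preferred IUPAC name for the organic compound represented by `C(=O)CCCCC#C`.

Counting along the main chain through the –CHO group and the multiple bond gives 7 carbons: the parent is heptane.
The principal characteristic group is an aldehyde (terminal –CHO), named with the suffix -al.
The chain contains a C≡C triple bond, so the unsaturation ending is -yne.
Choose the numbering such that the aldehyde carbon is C-1 by definition.
This places the triple bond between C-6 and C-7.
Assembling the pieces gives hept-6-ynal.

hept-6-ynal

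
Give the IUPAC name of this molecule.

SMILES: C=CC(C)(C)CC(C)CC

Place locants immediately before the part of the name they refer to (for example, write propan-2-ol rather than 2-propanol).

Counting along the main chain through the multiple bond gives 7 carbons: the parent is heptane.
There is one C=C double bond, indicated by the ending -ene.
The numbering direction is chosen so that numbering from this end puts the double bond at C-1 rather than C-6.
That gives the double bond between C-1 and C-2; methyl groups at C-3 (×2) and C-5.
Assembling the pieces gives 3,3,5-trimethylhept-1-ene.

3,3,5-trimethylhept-1-ene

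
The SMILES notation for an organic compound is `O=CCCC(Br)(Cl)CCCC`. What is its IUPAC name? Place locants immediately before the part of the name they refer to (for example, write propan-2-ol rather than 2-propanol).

The longest carbon chain that includes the –CHO group has 8 carbons, so the parent hydride is octane.
The highest-priority functional group is an aldehyde (terminal –CHO), so the name ends in -al.
Number the chain so that the aldehyde carbon is C-1 by definition.
With this numbering: a bromo group at C-4; a chloro group at C-4.
Substituent prefixes are cited in alphabetical order (multiplying prefixes like di-/tri- are ignored for ordering).
Assembling the pieces gives 4-bromo-4-chlorooctanal.

4-bromo-4-chlorooctanal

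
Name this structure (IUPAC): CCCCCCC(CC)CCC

4-ethyldecane

The parent chain contains 10 carbons (decane).
The numbering direction is chosen so that the substituent locant set {4} is lower than {7} at the first point of difference.
That gives an ethyl group at C-4.
Assembling the pieces gives 4-ethyldecane.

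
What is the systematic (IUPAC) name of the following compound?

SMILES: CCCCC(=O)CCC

octan-4-one

The longest carbon chain that includes the carbonyl has 8 carbons, so the parent hydride is octane.
The principal characteristic group is a ketone (C=O on an internal carbon), named with the suffix -one.
The numbering direction is chosen so that numbering from this end puts the carbonyl group at C-4 rather than C-5.
This places the carbonyl at C-4.
The name is octan-4-one.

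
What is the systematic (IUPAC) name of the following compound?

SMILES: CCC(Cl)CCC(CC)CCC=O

7-chloro-4-ethylnonanal

The longest chain bearing the –CHO group is 9 carbons long (nonane).
An aldehyde (terminal –CHO) is the principal characteristic group, giving the suffix -al.
Choose the numbering such that the aldehyde carbon is C-1 by definition.
This places a chloro group at C-7; an ethyl group at C-4.
The substituents are ordered alphabetically, ignoring any di-/tri- multipliers.
The name is 7-chloro-4-ethylnonanal.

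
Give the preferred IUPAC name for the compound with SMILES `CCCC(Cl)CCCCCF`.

6-chloro-1-fluorononane

The parent chain contains 9 carbons (nonane).
Number the chain so that the substituent locant set {1,6} is lower than {4,9} at the first point of difference.
With this numbering: a chloro group at C-6; a fluoro group at C-1.
The substituents are ordered alphabetically, ignoring any di-/tri- multipliers.
Assembling the pieces gives 6-chloro-1-fluorononane.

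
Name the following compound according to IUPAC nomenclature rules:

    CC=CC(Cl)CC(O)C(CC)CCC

The longest carbon chain that includes the –OH group and the multiple bond has 10 carbons, so the parent hydride is decane.
The highest-priority functional group is an alcohol (–OH), so the name ends in -ol.
The chain contains a C=C double bond, so the unsaturation ending is -ene.
The numbering direction is chosen so that numbering from this end puts the hydroxyl group at C-5 rather than C-6.
With this numbering: the hydroxyl at C-5; the double bond between C-8 and C-9; a chloro group at C-7; an ethyl group at C-4.
Substituent prefixes are cited in alphabetical order (multiplying prefixes like di-/tri- are ignored for ordering).
Putting it together: 7-chloro-4-ethyldec-8-en-5-ol.

7-chloro-4-ethyldec-8-en-5-ol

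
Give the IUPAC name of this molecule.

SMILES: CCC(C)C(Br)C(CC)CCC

4-bromo-5-ethyl-3-methyloctane

The parent chain contains 8 carbons (octane).
Choose the numbering such that the substituent locant set {3,4,5} is lower than {4,5,6} at the first point of difference.
This places a bromo group at C-4; an ethyl group at C-5; a methyl group at C-3.
Prefixes are listed alphabetically: bromo, ethyl, methyl.
Putting it together: 4-bromo-5-ethyl-3-methyloctane.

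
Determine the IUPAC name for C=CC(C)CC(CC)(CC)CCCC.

5,5-diethyl-3-methylnon-1-ene

The longest carbon chain that includes the multiple bond has 9 carbons, so the parent hydride is nonane.
There is one C=C double bond, indicated by the ending -ene.
Number the chain so that numbering from this end puts the double bond at C-1 rather than C-8.
With this numbering: the double bond between C-1 and C-2; two ethyl groups at C-5; a methyl group at C-3.
Substituent prefixes are cited in alphabetical order (multiplying prefixes like di-/tri- are ignored for ordering).
Putting it together: 5,5-diethyl-3-methylnon-1-ene.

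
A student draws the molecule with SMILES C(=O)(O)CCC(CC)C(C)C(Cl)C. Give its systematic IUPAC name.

6-chloro-4-ethyl-5-methylheptanoic acid

The longest chain bearing the –COOH group is 7 carbons long (heptane).
The highest-priority functional group is a carboxylic acid (terminal –COOH), so the name ends in -oic acid.
Choose the numbering such that the carboxylic acid carbon is C-1 by definition.
This places a chloro group at C-6; an ethyl group at C-4; a methyl group at C-5.
Substituent prefixes are cited in alphabetical order (multiplying prefixes like di-/tri- are ignored for ordering).
The name is 6-chloro-4-ethyl-5-methylheptanoic acid.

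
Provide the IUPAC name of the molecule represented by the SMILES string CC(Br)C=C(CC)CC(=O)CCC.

Counting along the main chain through the carbonyl and the multiple bond gives 9 carbons: the parent is nonane.
The principal characteristic group is a ketone (C=O on an internal carbon), named with the suffix -one.
A C=C double bond in the chain gives the infix -ene-.
Number the chain so that numbering from this end puts the carbonyl group at C-4 rather than C-6.
With this numbering: the carbonyl at C-4; the double bond between C-6 and C-7; a bromo group at C-8; an ethyl group at C-6.
Substituent prefixes are cited in alphabetical order (multiplying prefixes like di-/tri- are ignored for ordering).
Putting it together: 8-bromo-6-ethylnon-6-en-4-one.

8-bromo-6-ethylnon-6-en-4-one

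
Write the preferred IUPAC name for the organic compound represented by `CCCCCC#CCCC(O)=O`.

Counting along the main chain through the –COOH group and the multiple bond gives 10 carbons: the parent is decane.
The highest-priority functional group is a carboxylic acid (terminal –COOH), so the name ends in -oic acid.
A C≡C triple bond in the chain gives the infix -yne-.
The numbering direction is chosen so that the carboxylic acid carbon is C-1 by definition.
This places the triple bond between C-4 and C-5.
Assembling the pieces gives dec-4-ynoic acid.

dec-4-ynoic acid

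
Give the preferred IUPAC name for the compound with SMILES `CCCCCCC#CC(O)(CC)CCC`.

The longest carbon chain that includes the –OH group and the multiple bond has 12 carbons, so the parent hydride is dodecane.
The highest-priority functional group is an alcohol (–OH), so the name ends in -ol.
A C≡C triple bond in the chain gives the infix -yne-.
Number the chain so that numbering from this end puts the hydroxyl group at C-4 rather than C-9.
With this numbering: the hydroxyl at C-4; the triple bond between C-5 and C-6; an ethyl group at C-4.
Assembling the pieces gives 4-ethyldodec-5-yn-4-ol.

4-ethyldodec-5-yn-4-ol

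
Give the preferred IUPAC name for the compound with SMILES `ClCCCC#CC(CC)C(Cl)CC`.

1,7-dichloro-6-ethylnon-4-yne

The longest chain bearing the multiple bond is 9 carbons long (nonane).
A C≡C triple bond in the chain gives the infix -yne-.
Number the chain so that numbering from this end puts the triple bond at C-4 rather than C-5.
With this numbering: the triple bond between C-4 and C-5; chloro groups at C-1 and C-7; an ethyl group at C-6.
Prefixes are listed alphabetically: chloro, ethyl.
The name is 1,7-dichloro-6-ethylnon-4-yne.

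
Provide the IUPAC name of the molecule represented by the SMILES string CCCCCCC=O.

Counting along the main chain through the –CHO group gives 7 carbons: the parent is heptane.
The principal characteristic group is an aldehyde (terminal –CHO), named with the suffix -al.
The numbering direction is chosen so that the aldehyde carbon is C-1 by definition.
Putting it together: heptanal.

heptanal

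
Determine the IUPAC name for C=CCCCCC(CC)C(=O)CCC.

The longest chain bearing the carbonyl and the multiple bond is 11 carbons long (undecane).
The principal characteristic group is a ketone (C=O on an internal carbon), named with the suffix -one.
A C=C double bond in the chain gives the infix -ene-.
Choose the numbering such that numbering from this end puts the carbonyl group at C-4 rather than C-8.
This places the carbonyl at C-4; the double bond between C-10 and C-11; an ethyl group at C-5.
The name is 5-ethylundec-10-en-4-one.

5-ethylundec-10-en-4-one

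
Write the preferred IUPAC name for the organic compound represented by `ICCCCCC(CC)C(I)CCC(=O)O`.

Counting along the main chain through the –COOH group gives 10 carbons: the parent is decane.
The highest-priority functional group is a carboxylic acid (terminal –COOH), so the name ends in -oic acid.
Choose the numbering such that the carboxylic acid carbon is C-1 by definition.
That gives an ethyl group at C-5; iodo groups at C-4 and C-10.
Prefixes are listed alphabetically: ethyl, iodo.
Putting it together: 5-ethyl-4,10-diiododecanoic acid.

5-ethyl-4,10-diiododecanoic acid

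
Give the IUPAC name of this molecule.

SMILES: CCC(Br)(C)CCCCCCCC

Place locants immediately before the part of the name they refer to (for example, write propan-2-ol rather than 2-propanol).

3-bromo-3-methylundecane

The longest carbon chain is 11 atoms: the parent is undecane.
The numbering direction is chosen so that the substituent locant set {3,3} is lower than {9,9} at the first point of difference.
With this numbering: a bromo group at C-3; a methyl group at C-3.
The substituents are ordered alphabetically, ignoring any di-/tri- multipliers.
Putting it together: 3-bromo-3-methylundecane.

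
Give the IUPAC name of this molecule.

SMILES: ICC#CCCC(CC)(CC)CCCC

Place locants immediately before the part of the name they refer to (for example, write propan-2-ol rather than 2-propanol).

Counting along the main chain through the multiple bond gives 10 carbons: the parent is decane.
A C≡C triple bond in the chain gives the infix -yne-.
Number the chain so that numbering from this end puts the triple bond at C-2 rather than C-8.
This places the triple bond between C-2 and C-3; two ethyl groups at C-6; an iodo group at C-1.
Prefixes are listed alphabetically: ethyl, iodo.
Putting it together: 6,6-diethyl-1-iododec-2-yne.

6,6-diethyl-1-iododec-2-yne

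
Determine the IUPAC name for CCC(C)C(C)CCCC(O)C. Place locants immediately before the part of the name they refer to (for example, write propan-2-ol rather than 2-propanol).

6,7-dimethylnonan-2-ol

Counting along the main chain through the –OH group gives 9 carbons: the parent is nonane.
The principal characteristic group is an alcohol (–OH), named with the suffix -ol.
Number the chain so that numbering from this end puts the hydroxyl group at C-2 rather than C-8.
This places the hydroxyl at C-2; methyl groups at C-6 and C-7.
Putting it together: 6,7-dimethylnonan-2-ol.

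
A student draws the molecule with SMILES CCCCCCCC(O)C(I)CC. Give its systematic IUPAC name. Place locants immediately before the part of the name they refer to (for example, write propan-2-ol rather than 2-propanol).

3-iodoundecan-4-ol

The longest carbon chain that includes the –OH group has 11 carbons, so the parent hydride is undecane.
An alcohol (–OH) is the principal characteristic group, giving the suffix -ol.
Number the chain so that numbering from this end puts the hydroxyl group at C-4 rather than C-8.
With this numbering: the hydroxyl at C-4; an iodo group at C-3.
Putting it together: 3-iodoundecan-4-ol.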